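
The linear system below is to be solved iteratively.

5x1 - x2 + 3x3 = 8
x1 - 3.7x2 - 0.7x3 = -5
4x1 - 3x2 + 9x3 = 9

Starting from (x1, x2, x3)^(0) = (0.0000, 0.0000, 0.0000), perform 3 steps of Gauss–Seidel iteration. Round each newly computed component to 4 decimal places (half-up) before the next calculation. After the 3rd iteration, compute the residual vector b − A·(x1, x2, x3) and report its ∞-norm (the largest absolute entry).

0.0614

Iteration 1:
  x1 = (8 - (-1)·0.0000 - (3)·0.0000) / (5) = 1.6000
  x2 = (-5 - (1)·1.6000 - (-0.7)·0.0000) / (-3.7) = 1.7838
  x3 = (9 - (4)·1.6000 - (-3)·1.7838) / (9) = 0.8835
Iteration 2:
  x1 = (8 - (-1)·1.7838 - (3)·0.8835) / (5) = 1.4267
  x2 = (-5 - (1)·1.4267 - (-0.7)·0.8835) / (-3.7) = 1.5698
  x3 = (9 - (4)·1.4267 - (-3)·1.5698) / (9) = 0.8892
Iteration 3:
  x1 = (8 - (-1)·1.5698 - (3)·0.8892) / (5) = 1.3804
  x2 = (-5 - (1)·1.3804 - (-0.7)·0.8892) / (-3.7) = 1.5562
  x3 = (9 - (4)·1.3804 - (-3)·1.5562) / (9) = 0.9052
Residual b − A·x = (-0.0614, 0.0112, 0.0002); ∞-norm = 0.0614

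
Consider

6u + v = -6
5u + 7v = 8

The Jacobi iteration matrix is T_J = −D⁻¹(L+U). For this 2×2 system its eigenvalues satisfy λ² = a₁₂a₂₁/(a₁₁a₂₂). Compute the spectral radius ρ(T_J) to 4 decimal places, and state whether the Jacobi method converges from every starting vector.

0.3450

a₁₂a₂₁/(a₁₁a₂₂) = (1)·(5) / ((6)·(7)) = 0.119048
ρ = √|0.119048| = √0.119048 = 0.3450
ρ < 1, so Jacobi converges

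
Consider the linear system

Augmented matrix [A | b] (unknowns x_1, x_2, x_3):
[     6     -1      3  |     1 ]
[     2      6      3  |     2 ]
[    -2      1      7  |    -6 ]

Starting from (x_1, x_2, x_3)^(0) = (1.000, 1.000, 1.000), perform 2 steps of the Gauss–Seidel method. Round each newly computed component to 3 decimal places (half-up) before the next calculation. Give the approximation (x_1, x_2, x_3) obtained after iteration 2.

(0.593, 0.580, -0.771)

Iteration 1:
  x_1 = (1 - (-1)·1.000 - (3)·1.000) / (6) = -0.167
  x_2 = (2 - (2)·-0.167 - (3)·1.000) / (6) = -0.111
  x_3 = (-6 - (-2)·-0.167 - (1)·-0.111) / (7) = -0.889
Iteration 2:
  x_1 = (1 - (-1)·-0.111 - (3)·-0.889) / (6) = 0.593
  x_2 = (2 - (2)·0.593 - (3)·-0.889) / (6) = 0.580
  x_3 = (-6 - (-2)·0.593 - (1)·0.580) / (7) = -0.771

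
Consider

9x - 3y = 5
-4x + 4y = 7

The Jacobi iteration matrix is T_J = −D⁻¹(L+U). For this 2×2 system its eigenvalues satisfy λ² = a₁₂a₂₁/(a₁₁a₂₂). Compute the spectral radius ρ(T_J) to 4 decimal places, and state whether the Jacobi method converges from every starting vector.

a₁₂a₂₁/(a₁₁a₂₂) = (-3)·(-4) / ((9)·(4)) = 0.333333
ρ = √|0.333333| = √0.333333 = 0.5774
ρ < 1, so Jacobi converges

0.5774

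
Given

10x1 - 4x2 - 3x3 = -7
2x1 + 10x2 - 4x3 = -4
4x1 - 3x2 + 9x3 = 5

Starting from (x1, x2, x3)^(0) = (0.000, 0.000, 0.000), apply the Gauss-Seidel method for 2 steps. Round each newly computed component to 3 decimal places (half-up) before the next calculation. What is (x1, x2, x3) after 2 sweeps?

Iteration 1:
  x1 = (-7 - (-4)·0.000 - (-3)·0.000) / (10) = -0.700
  x2 = (-4 - (2)·-0.700 - (-4)·0.000) / (10) = -0.260
  x3 = (5 - (4)·-0.700 - (-3)·-0.260) / (9) = 0.780
Iteration 2:
  x1 = (-7 - (-4)·-0.260 - (-3)·0.780) / (10) = -0.570
  x2 = (-4 - (2)·-0.570 - (-4)·0.780) / (10) = 0.026
  x3 = (5 - (4)·-0.570 - (-3)·0.026) / (9) = 0.818

(-0.570, 0.026, 0.818)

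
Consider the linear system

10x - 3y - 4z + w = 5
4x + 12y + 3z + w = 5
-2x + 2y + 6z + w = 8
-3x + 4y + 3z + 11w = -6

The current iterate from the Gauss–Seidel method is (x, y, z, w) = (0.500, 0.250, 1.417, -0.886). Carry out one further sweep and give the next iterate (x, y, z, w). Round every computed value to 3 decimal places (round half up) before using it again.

One sweep:
  x = (5 - (-3)·0.250 - (-4)·1.417 - (1)·-0.886) / (10) = 1.230
  y = (5 - (4)·1.230 - (3)·1.417 - (1)·-0.886) / (12) = -0.274
  z = (8 - (-2)·1.230 - (2)·-0.274 - (1)·-0.886) / (6) = 1.982
  w = (-6 - (-3)·1.230 - (4)·-0.274 - (3)·1.982) / (11) = -0.651

(1.230, -0.274, 1.982, -0.651)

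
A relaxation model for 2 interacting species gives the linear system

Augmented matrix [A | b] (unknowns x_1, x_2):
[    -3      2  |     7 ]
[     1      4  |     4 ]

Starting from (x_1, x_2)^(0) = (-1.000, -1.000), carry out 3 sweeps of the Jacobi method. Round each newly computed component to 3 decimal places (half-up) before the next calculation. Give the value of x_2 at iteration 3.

1.375

Iteration 1:
  x_1 = (7 - (2)·-1.000) / (-3) = -3.000
  x_2 = (4 - (1)·-1.000) / (4) = 1.250
Iteration 2:
  x_1 = (7 - (2)·1.250) / (-3) = -1.500
  x_2 = (4 - (1)·-3.000) / (4) = 1.750
Iteration 3:
  x_1 = (7 - (2)·1.750) / (-3) = -1.167
  x_2 = (4 - (1)·-1.500) / (4) = 1.375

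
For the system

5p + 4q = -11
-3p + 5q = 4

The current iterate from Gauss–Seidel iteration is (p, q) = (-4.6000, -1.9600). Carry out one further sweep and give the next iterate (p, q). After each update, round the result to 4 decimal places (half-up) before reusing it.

(-0.6320, 0.4208)

One sweep:
  p = (-11 - (4)·-1.9600) / (5) = -0.6320
  q = (4 - (-3)·-0.6320) / (5) = 0.4208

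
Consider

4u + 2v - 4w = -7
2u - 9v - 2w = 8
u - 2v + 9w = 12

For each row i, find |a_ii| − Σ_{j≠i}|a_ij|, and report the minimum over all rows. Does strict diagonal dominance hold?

-2

row 1: |4| − (2+4) = -2
row 2: |-9| − (2+2) = 5
row 3: |9| − (1+2) = 6
minimum over rows = -2 → not strictly diagonally dominant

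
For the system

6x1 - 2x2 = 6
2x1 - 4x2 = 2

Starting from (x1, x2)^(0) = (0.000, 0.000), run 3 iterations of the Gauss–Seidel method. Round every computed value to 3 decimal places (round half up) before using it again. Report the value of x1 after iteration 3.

1.000

Iteration 1:
  x1 = (6 - (-2)·0.000) / (6) = 1.000
  x2 = (2 - (2)·1.000) / (-4) = 0.000
Iteration 2:
  x1 = (6 - (-2)·0.000) / (6) = 1.000
  x2 = (2 - (2)·1.000) / (-4) = 0.000
Iteration 3:
  x1 = (6 - (-2)·0.000) / (6) = 1.000
  x2 = (2 - (2)·1.000) / (-4) = 0.000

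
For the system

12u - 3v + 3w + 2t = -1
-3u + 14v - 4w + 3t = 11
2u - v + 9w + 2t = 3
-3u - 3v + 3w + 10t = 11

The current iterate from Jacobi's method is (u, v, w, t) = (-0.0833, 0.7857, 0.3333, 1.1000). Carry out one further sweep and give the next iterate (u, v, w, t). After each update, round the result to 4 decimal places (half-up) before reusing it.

One sweep:
  u = (-1 - (-3)·0.7857 - (3)·0.3333 - (2)·1.1000) / (12) = -0.1536
  v = (11 - (-3)·-0.0833 - (-4)·0.3333 - (3)·1.1000) / (14) = 0.6274
  w = (3 - (2)·-0.0833 - (-1)·0.7857 - (2)·1.1000) / (9) = 0.1947
  t = (11 - (-3)·-0.0833 - (-3)·0.7857 - (3)·0.3333) / (10) = 1.2107

(-0.1536, 0.6274, 0.1947, 1.2107)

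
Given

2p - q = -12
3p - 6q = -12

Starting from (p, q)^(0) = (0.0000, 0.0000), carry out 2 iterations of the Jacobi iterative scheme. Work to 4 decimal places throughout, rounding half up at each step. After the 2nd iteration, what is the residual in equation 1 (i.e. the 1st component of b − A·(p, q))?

-3.0000

Iteration 1:
  p = (-12 - (-1)·0.0000) / (2) = -6.0000
  q = (-12 - (3)·0.0000) / (-6) = 2.0000
Iteration 2:
  p = (-12 - (-1)·2.0000) / (2) = -5.0000
  q = (-12 - (3)·-6.0000) / (-6) = -1.0000
Residual b − A·x = (-3.0000, -3.0000)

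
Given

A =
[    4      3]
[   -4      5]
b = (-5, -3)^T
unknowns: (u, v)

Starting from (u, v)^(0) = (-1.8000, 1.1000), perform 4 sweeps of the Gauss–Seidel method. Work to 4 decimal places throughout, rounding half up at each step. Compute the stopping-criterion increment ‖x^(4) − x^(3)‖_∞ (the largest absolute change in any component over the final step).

Iteration 1:
  u = (-5 - (3)·1.1000) / (4) = -2.0750
  v = (-3 - (-4)·-2.0750) / (5) = -2.2600
Iteration 2:
  u = (-5 - (3)·-2.2600) / (4) = 0.4450
  v = (-3 - (-4)·0.4450) / (5) = -0.2440
Iteration 3:
  u = (-5 - (3)·-0.2440) / (4) = -1.0670
  v = (-3 - (-4)·-1.0670) / (5) = -1.4536
Iteration 4:
  u = (-5 - (3)·-1.4536) / (4) = -0.1598
  v = (-3 - (-4)·-0.1598) / (5) = -0.7278
Change: (0.9072, 0.7258) → max |·| = 0.9072

0.9072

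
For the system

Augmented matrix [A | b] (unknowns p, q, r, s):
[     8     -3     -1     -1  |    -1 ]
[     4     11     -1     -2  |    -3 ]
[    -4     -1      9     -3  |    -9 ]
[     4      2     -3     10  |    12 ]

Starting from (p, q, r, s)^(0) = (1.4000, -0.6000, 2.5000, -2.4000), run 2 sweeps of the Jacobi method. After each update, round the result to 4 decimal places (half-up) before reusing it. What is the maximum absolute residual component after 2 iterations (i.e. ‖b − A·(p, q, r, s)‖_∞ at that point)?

3.1445

Iteration 1:
  p = (-1 - (-3)·-0.6000 - (-1)·2.5000 - (-1)·-2.4000) / (8) = -0.3375
  q = (-3 - (4)·1.4000 - (-1)·2.5000 - (-2)·-2.4000) / (11) = -0.9909
  r = (-9 - (-4)·1.4000 - (-1)·-0.6000 - (-3)·-2.4000) / (9) = -1.2444
  s = (12 - (4)·1.4000 - (2)·-0.6000 - (-3)·2.5000) / (10) = 1.5100
Iteration 2:
  p = (-1 - (-3)·-0.9909 - (-1)·-1.2444 - (-1)·1.5100) / (8) = -0.4634
  q = (-3 - (4)·-0.3375 - (-1)·-1.2444 - (-2)·1.5100) / (11) = 0.0114
  r = (-9 - (-4)·-0.3375 - (-1)·-0.9909 - (-3)·1.5100) / (9) = -0.7568
  s = (12 - (4)·-0.3375 - (2)·-0.9909 - (-3)·-1.2444) / (10) = 1.1599
Residual b − A·x = (3.1445, 0.2912, -0.5513, -0.0386); ∞-norm = 3.1445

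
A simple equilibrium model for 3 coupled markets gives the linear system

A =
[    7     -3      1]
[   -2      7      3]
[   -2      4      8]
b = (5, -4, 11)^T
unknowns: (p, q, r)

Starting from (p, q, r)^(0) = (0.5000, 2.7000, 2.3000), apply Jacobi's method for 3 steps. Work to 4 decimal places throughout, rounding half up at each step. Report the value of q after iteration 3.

Iteration 1:
  p = (5 - (-3)·2.7000 - (1)·2.3000) / (7) = 1.5429
  q = (-4 - (-2)·0.5000 - (3)·2.3000) / (7) = -1.4143
  r = (11 - (-2)·0.5000 - (4)·2.7000) / (8) = 0.1500
Iteration 2:
  p = (5 - (-3)·-1.4143 - (1)·0.1500) / (7) = 0.0867
  q = (-4 - (-2)·1.5429 - (3)·0.1500) / (7) = -0.1949
  r = (11 - (-2)·1.5429 - (4)·-1.4143) / (8) = 2.4679
Iteration 3:
  p = (5 - (-3)·-0.1949 - (1)·2.4679) / (7) = 0.2782
  q = (-4 - (-2)·0.0867 - (3)·2.4679) / (7) = -1.6043
  r = (11 - (-2)·0.0867 - (4)·-0.1949) / (8) = 1.4941

-1.6043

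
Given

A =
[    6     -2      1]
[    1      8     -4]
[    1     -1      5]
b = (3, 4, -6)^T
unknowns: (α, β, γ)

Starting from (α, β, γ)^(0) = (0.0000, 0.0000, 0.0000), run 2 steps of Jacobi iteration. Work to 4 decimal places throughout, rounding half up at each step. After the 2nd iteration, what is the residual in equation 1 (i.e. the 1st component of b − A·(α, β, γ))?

-1.3252

Iteration 1:
  α = (3 - (-2)·0.0000 - (1)·0.0000) / (6) = 0.5000
  β = (4 - (1)·0.0000 - (-4)·0.0000) / (8) = 0.5000
  γ = (-6 - (1)·0.0000 - (-1)·0.0000) / (5) = -1.2000
Iteration 2:
  α = (3 - (-2)·0.5000 - (1)·-1.2000) / (6) = 0.8667
  β = (4 - (1)·0.5000 - (-4)·-1.2000) / (8) = -0.1625
  γ = (-6 - (1)·0.5000 - (-1)·0.5000) / (5) = -1.2000
Residual b − A·x = (-1.3252, -0.3667, -1.0292)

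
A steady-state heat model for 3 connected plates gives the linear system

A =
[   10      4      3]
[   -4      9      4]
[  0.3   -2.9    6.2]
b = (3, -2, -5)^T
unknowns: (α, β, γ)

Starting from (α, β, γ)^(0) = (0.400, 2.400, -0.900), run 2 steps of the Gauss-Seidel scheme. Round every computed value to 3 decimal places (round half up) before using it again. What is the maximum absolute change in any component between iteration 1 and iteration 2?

Iteration 1:
  α = (3 - (4)·2.400 - (3)·-0.900) / (10) = -0.390
  β = (-2 - (-4)·-0.390 - (4)·-0.900) / (9) = 0.004
  γ = (-5 - (0.3)·-0.390 - (-2.9)·0.004) / (6.2) = -0.786
Iteration 2:
  α = (3 - (4)·0.004 - (3)·-0.786) / (10) = 0.534
  β = (-2 - (-4)·0.534 - (4)·-0.786) / (9) = 0.364
  γ = (-5 - (0.3)·0.534 - (-2.9)·0.364) / (6.2) = -0.662
Change: (0.924, 0.360, 0.124) → max |·| = 0.924

0.924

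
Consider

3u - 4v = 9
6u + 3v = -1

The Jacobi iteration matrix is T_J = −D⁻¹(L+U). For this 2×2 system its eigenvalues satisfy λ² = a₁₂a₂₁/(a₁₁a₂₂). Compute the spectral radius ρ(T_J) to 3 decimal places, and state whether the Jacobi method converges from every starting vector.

a₁₂a₂₁/(a₁₁a₂₂) = (-4)·(6) / ((3)·(3)) = -2.666667
ρ = √|-2.666667| = √2.666667 = 1.633
ρ > 1, so Jacobi diverges

1.633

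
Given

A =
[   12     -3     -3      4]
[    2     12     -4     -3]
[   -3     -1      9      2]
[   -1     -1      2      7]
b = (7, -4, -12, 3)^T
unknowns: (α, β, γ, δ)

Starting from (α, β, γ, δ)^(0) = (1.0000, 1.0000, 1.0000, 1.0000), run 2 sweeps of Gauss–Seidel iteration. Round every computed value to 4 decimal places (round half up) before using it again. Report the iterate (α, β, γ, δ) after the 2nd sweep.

Iteration 1:
  α = (7 - (-3)·1.0000 - (-3)·1.0000 - (4)·1.0000) / (12) = 0.7500
  β = (-4 - (2)·0.7500 - (-4)·1.0000 - (-3)·1.0000) / (12) = 0.1250
  γ = (-12 - (-3)·0.7500 - (-1)·0.1250 - (2)·1.0000) / (9) = -1.2917
  δ = (3 - (-1)·0.7500 - (-1)·0.1250 - (2)·-1.2917) / (7) = 0.9226
Iteration 2:
  α = (7 - (-3)·0.1250 - (-3)·-1.2917 - (4)·0.9226) / (12) = -0.0159
  β = (-4 - (2)·-0.0159 - (-4)·-1.2917 - (-3)·0.9226) / (12) = -0.5306
  γ = (-12 - (-3)·-0.0159 - (-1)·-0.5306 - (2)·0.9226) / (9) = -1.6026
  δ = (3 - (-1)·-0.0159 - (-1)·-0.5306 - (2)·-1.6026) / (7) = 0.8084

(-0.0159, -0.5306, -1.6026, 0.8084)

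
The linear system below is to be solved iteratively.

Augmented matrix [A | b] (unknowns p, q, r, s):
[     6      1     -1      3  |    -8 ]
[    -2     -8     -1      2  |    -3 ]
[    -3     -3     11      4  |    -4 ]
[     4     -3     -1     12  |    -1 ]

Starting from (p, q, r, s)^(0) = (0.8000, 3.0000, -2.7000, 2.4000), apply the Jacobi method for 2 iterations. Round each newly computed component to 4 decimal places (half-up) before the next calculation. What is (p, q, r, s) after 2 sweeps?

(-1.6396, 1.3146, -1.0739, 1.3392)

Iteration 1:
  p = (-8 - (1)·3.0000 - (-1)·-2.7000 - (3)·2.4000) / (6) = -3.4833
  q = (-3 - (-2)·0.8000 - (-1)·-2.7000 - (2)·2.4000) / (-8) = 1.1125
  r = (-4 - (-3)·0.8000 - (-3)·3.0000 - (4)·2.4000) / (11) = -0.2000
  s = (-1 - (4)·0.8000 - (-3)·3.0000 - (-1)·-2.7000) / (12) = 0.1750
Iteration 2:
  p = (-8 - (1)·1.1125 - (-1)·-0.2000 - (3)·0.1750) / (6) = -1.6396
  q = (-3 - (-2)·-3.4833 - (-1)·-0.2000 - (2)·0.1750) / (-8) = 1.3146
  r = (-4 - (-3)·-3.4833 - (-3)·1.1125 - (4)·0.1750) / (11) = -1.0739
  s = (-1 - (4)·-3.4833 - (-3)·1.1125 - (-1)·-0.2000) / (12) = 1.3392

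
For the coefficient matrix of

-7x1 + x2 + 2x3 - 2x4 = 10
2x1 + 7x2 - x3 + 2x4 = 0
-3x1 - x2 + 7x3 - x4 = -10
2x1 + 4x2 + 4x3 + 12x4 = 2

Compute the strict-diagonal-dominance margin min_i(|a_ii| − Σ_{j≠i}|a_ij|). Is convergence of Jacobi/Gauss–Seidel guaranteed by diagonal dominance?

2

row 1: |-7| − (1+2+2) = 2
row 2: |7| − (2+1+2) = 2
row 3: |7| − (3+1+1) = 2
row 4: |12| − (2+4+4) = 2
minimum over rows = 2 → strictly diagonally dominant (convergence guaranteed)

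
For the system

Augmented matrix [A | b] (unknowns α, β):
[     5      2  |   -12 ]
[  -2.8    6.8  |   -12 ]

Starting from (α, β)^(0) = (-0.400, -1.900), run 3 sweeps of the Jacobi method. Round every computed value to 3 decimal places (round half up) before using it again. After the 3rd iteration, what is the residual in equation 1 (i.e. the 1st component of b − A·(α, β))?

Iteration 1:
  α = (-12 - (2)·-1.900) / (5) = -1.640
  β = (-12 - (-2.8)·-0.400) / (6.8) = -1.929
Iteration 2:
  α = (-12 - (2)·-1.929) / (5) = -1.628
  β = (-12 - (-2.8)·-1.640) / (6.8) = -2.440
Iteration 3:
  α = (-12 - (2)·-2.440) / (5) = -1.424
  β = (-12 - (-2.8)·-1.628) / (6.8) = -2.435
Residual b − A·x = (-0.010, 0.571)

-0.010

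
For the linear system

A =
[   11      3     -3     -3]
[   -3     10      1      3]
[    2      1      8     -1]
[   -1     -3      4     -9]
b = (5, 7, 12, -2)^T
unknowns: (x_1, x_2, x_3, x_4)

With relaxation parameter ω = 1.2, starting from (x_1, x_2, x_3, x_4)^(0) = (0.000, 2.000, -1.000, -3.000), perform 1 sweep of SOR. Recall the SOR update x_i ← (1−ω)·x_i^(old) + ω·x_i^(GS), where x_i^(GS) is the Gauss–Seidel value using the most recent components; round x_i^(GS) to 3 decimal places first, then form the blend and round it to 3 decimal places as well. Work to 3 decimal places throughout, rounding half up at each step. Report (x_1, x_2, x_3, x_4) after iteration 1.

Iteration 1:
  x_1: GS value = (5 - (3)·2.000 - (-3)·-1.000 - (-3)·-3.000) / (11) = -1.182;  x_1 ← (1−ω)·0.000 + ω·-1.182 = -1.418
  x_2: GS value = (7 - (-3)·-1.418 - (1)·-1.000 - (3)·-3.000) / (10) = 1.275;  x_2 ← (1−ω)·2.000 + ω·1.275 = 1.130
  x_3: GS value = (12 - (2)·-1.418 - (1)·1.130 - (-1)·-3.000) / (8) = 1.338;  x_3 ← (1−ω)·-1.000 + ω·1.338 = 1.806
  x_4: GS value = (-2 - (-1)·-1.418 - (-3)·1.130 - (4)·1.806) / (-9) = 0.806;  x_4 ← (1−ω)·-3.000 + ω·0.806 = 1.567

(-1.418, 1.130, 1.806, 1.567)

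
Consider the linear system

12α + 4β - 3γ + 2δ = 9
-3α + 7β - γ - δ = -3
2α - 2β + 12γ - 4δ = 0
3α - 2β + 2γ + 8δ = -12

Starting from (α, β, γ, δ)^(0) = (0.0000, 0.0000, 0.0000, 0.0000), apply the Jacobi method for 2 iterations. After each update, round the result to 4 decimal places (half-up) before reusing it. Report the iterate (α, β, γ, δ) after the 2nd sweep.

Iteration 1:
  α = (9 - (4)·0.0000 - (-3)·0.0000 - (2)·0.0000) / (12) = 0.7500
  β = (-3 - (-3)·0.0000 - (-1)·0.0000 - (-1)·0.0000) / (7) = -0.4286
  γ = (0 - (2)·0.0000 - (-2)·0.0000 - (-4)·0.0000) / (12) = 0.0000
  δ = (-12 - (3)·0.0000 - (-2)·0.0000 - (2)·0.0000) / (8) = -1.5000
Iteration 2:
  α = (9 - (4)·-0.4286 - (-3)·0.0000 - (2)·-1.5000) / (12) = 1.1429
  β = (-3 - (-3)·0.7500 - (-1)·0.0000 - (-1)·-1.5000) / (7) = -0.3214
  γ = (0 - (2)·0.7500 - (-2)·-0.4286 - (-4)·-1.5000) / (12) = -0.6964
  δ = (-12 - (3)·0.7500 - (-2)·-0.4286 - (2)·0.0000) / (8) = -1.8884

(1.1429, -0.3214, -0.6964, -1.8884)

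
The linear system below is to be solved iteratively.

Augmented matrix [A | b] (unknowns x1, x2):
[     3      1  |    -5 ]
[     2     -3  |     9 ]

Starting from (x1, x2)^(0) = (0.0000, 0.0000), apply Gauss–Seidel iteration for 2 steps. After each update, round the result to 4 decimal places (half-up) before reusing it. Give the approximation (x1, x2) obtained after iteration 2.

Iteration 1:
  x1 = (-5 - (1)·0.0000) / (3) = -1.6667
  x2 = (9 - (2)·-1.6667) / (-3) = -4.1111
Iteration 2:
  x1 = (-5 - (1)·-4.1111) / (3) = -0.2963
  x2 = (9 - (2)·-0.2963) / (-3) = -3.1975

(-0.2963, -3.1975)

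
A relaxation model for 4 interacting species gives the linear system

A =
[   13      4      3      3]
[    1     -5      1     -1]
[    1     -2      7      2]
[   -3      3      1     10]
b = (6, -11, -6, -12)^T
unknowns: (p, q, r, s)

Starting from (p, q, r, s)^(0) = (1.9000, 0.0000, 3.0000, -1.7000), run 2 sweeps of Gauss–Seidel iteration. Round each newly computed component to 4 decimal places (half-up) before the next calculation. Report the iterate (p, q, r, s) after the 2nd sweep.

(-0.1355, 2.7062, 0.5510, -2.1076)

Iteration 1:
  p = (6 - (4)·0.0000 - (3)·3.0000 - (3)·-1.7000) / (13) = 0.1615
  q = (-11 - (1)·0.1615 - (1)·3.0000 - (-1)·-1.7000) / (-5) = 3.1723
  r = (-6 - (1)·0.1615 - (-2)·3.1723 - (2)·-1.7000) / (7) = 0.5119
  s = (-12 - (-3)·0.1615 - (3)·3.1723 - (1)·0.5119) / (10) = -2.1544
Iteration 2:
  p = (6 - (4)·3.1723 - (3)·0.5119 - (3)·-2.1544) / (13) = -0.1355
  q = (-11 - (1)·-0.1355 - (1)·0.5119 - (-1)·-2.1544) / (-5) = 2.7062
  r = (-6 - (1)·-0.1355 - (-2)·2.7062 - (2)·-2.1544) / (7) = 0.5510
  s = (-12 - (-3)·-0.1355 - (3)·2.7062 - (1)·0.5510) / (10) = -2.1076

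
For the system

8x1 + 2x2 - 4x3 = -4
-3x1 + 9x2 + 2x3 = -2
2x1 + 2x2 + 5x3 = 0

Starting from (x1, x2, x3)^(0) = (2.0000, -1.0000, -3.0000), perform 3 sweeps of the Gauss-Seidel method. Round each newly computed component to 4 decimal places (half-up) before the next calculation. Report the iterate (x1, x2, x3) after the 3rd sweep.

Iteration 1:
  x1 = (-4 - (2)·-1.0000 - (-4)·-3.0000) / (8) = -1.7500
  x2 = (-2 - (-3)·-1.7500 - (2)·-3.0000) / (9) = -0.1389
  x3 = (0 - (2)·-1.7500 - (2)·-0.1389) / (5) = 0.7556
Iteration 2:
  x1 = (-4 - (2)·-0.1389 - (-4)·0.7556) / (8) = -0.0875
  x2 = (-2 - (-3)·-0.0875 - (2)·0.7556) / (9) = -0.4193
  x3 = (0 - (2)·-0.0875 - (2)·-0.4193) / (5) = 0.2027
Iteration 3:
  x1 = (-4 - (2)·-0.4193 - (-4)·0.2027) / (8) = -0.2938
  x2 = (-2 - (-3)·-0.2938 - (2)·0.2027) / (9) = -0.3652
  x3 = (0 - (2)·-0.2938 - (2)·-0.3652) / (5) = 0.2636

(-0.2938, -0.3652, 0.2636)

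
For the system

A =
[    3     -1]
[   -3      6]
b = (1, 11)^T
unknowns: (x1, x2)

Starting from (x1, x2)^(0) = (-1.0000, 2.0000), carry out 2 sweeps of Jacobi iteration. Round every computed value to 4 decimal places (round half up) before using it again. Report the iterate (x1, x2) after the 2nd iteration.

(0.7778, 2.3333)

Iteration 1:
  x1 = (1 - (-1)·2.0000) / (3) = 1.0000
  x2 = (11 - (-3)·-1.0000) / (6) = 1.3333
Iteration 2:
  x1 = (1 - (-1)·1.3333) / (3) = 0.7778
  x2 = (11 - (-3)·1.0000) / (6) = 2.3333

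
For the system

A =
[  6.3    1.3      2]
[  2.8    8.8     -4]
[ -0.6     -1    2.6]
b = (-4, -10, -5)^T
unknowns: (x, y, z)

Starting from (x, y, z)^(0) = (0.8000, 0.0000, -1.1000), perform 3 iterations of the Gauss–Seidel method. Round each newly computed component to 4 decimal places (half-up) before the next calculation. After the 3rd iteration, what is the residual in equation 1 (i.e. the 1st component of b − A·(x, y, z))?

Iteration 1:
  x = (-4 - (1.3)·0.0000 - (2)·-1.1000) / (6.3) = -0.2857
  y = (-10 - (2.8)·-0.2857 - (-4)·-1.1000) / (8.8) = -1.5455
  z = (-5 - (-0.6)·-0.2857 - (-1)·-1.5455) / (2.6) = -2.5834
Iteration 2:
  x = (-4 - (1.3)·-1.5455 - (2)·-2.5834) / (6.3) = 0.5041
  y = (-10 - (2.8)·0.5041 - (-4)·-2.5834) / (8.8) = -2.4710
  z = (-5 - (-0.6)·0.5041 - (-1)·-2.4710) / (2.6) = -2.7571
Iteration 3:
  x = (-4 - (1.3)·-2.4710 - (2)·-2.7571) / (6.3) = 0.7502
  y = (-10 - (2.8)·0.7502 - (-4)·-2.7571) / (8.8) = -2.6283
  z = (-5 - (-0.6)·0.7502 - (-1)·-2.6283) / (2.6) = -2.7608
Residual b − A·x = (0.2121, -0.0147, -0.0001)

0.2121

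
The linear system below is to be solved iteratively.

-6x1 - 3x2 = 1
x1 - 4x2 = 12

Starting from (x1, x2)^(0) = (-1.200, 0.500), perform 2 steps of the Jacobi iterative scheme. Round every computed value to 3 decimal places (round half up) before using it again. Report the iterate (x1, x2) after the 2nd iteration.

(1.483, -3.104)

Iteration 1:
  x1 = (1 - (-3)·0.500) / (-6) = -0.417
  x2 = (12 - (1)·-1.200) / (-4) = -3.300
Iteration 2:
  x1 = (1 - (-3)·-3.300) / (-6) = 1.483
  x2 = (12 - (1)·-0.417) / (-4) = -3.104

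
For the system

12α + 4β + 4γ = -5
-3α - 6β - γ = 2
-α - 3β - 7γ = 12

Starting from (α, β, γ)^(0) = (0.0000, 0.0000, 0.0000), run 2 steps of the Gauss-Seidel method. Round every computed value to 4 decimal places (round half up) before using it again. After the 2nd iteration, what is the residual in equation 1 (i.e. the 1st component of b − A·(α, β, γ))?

0.3768

Iteration 1:
  α = (-5 - (4)·0.0000 - (4)·0.0000) / (12) = -0.4167
  β = (2 - (-3)·-0.4167 - (-1)·0.0000) / (-6) = -0.1250
  γ = (12 - (-1)·-0.4167 - (-3)·-0.1250) / (-7) = -1.6012
Iteration 2:
  α = (-5 - (4)·-0.1250 - (4)·-1.6012) / (12) = 0.1587
  β = (2 - (-3)·0.1587 - (-1)·-1.6012) / (-6) = -0.1458
  γ = (12 - (-1)·0.1587 - (-3)·-0.1458) / (-7) = -1.6745
Residual b − A·x = (0.3768, -0.0732, -0.0002)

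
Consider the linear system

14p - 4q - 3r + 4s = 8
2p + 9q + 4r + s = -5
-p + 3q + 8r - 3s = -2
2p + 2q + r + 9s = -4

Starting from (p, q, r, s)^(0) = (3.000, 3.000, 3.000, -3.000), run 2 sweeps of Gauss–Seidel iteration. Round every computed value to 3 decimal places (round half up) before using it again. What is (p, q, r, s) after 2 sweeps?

(0.069, -0.425, -0.301, -0.332)

Iteration 1:
  p = (8 - (-4)·3.000 - (-3)·3.000 - (4)·-3.000) / (14) = 2.929
  q = (-5 - (2)·2.929 - (4)·3.000 - (1)·-3.000) / (9) = -2.206
  r = (-2 - (-1)·2.929 - (3)·-2.206 - (-3)·-3.000) / (8) = -0.182
  s = (-4 - (2)·2.929 - (2)·-2.206 - (1)·-0.182) / (9) = -0.585
Iteration 2:
  p = (8 - (-4)·-2.206 - (-3)·-0.182 - (4)·-0.585) / (14) = 0.069
  q = (-5 - (2)·0.069 - (4)·-0.182 - (1)·-0.585) / (9) = -0.425
  r = (-2 - (-1)·0.069 - (3)·-0.425 - (-3)·-0.585) / (8) = -0.301
  s = (-4 - (2)·0.069 - (2)·-0.425 - (1)·-0.301) / (9) = -0.332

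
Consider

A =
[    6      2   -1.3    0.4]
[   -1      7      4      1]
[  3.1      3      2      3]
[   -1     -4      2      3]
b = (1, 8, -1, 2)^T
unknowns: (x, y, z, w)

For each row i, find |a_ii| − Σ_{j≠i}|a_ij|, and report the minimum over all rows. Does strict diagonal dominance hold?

row 1: |6| − (2+1.3+0.4) = 2.3
row 2: |7| − (1+4+1) = 1
row 3: |2| − (3.1+3+3) = -7.1
row 4: |3| − (1+4+2) = -4
minimum over rows = -7.1 → not strictly diagonally dominant

-7.1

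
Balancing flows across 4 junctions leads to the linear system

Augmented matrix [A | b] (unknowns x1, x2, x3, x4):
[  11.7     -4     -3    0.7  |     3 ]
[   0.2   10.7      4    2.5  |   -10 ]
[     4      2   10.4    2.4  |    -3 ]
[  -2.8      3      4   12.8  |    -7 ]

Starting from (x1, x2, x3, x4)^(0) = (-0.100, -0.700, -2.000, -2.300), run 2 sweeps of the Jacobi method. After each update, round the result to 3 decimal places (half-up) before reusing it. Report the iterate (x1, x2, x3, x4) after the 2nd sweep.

Iteration 1:
  x1 = (3 - (-4)·-0.700 - (-3)·-2.000 - (0.7)·-2.300) / (11.7) = -0.358
  x2 = (-10 - (0.2)·-0.100 - (4)·-2.000 - (2.5)·-2.300) / (10.7) = 0.352
  x3 = (-3 - (4)·-0.100 - (2)·-0.700 - (2.4)·-2.300) / (10.4) = 0.415
  x4 = (-7 - (-2.8)·-0.100 - (3)·-0.700 - (4)·-2.000) / (12.8) = 0.220
Iteration 2:
  x1 = (3 - (-4)·0.352 - (-3)·0.415 - (0.7)·0.220) / (11.7) = 0.470
  x2 = (-10 - (0.2)·-0.358 - (4)·0.415 - (2.5)·0.220) / (10.7) = -1.134
  x3 = (-3 - (4)·-0.358 - (2)·0.352 - (2.4)·0.220) / (10.4) = -0.269
  x4 = (-7 - (-2.8)·-0.358 - (3)·0.352 - (4)·0.415) / (12.8) = -0.837

(0.470, -1.134, -0.269, -0.837)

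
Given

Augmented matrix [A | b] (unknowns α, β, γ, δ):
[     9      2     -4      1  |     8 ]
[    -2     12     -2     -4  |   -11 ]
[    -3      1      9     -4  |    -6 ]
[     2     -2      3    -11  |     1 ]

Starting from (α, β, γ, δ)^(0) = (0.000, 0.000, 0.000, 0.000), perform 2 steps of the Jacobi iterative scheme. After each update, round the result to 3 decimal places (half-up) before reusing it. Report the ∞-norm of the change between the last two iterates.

0.358

Iteration 1:
  α = (8 - (2)·0.000 - (-4)·0.000 - (1)·0.000) / (9) = 0.889
  β = (-11 - (-2)·0.000 - (-2)·0.000 - (-4)·0.000) / (12) = -0.917
  γ = (-6 - (-3)·0.000 - (1)·0.000 - (-4)·0.000) / (9) = -0.667
  δ = (1 - (2)·0.000 - (-2)·0.000 - (3)·0.000) / (-11) = -0.091
Iteration 2:
  α = (8 - (2)·-0.917 - (-4)·-0.667 - (1)·-0.091) / (9) = 0.806
  β = (-11 - (-2)·0.889 - (-2)·-0.667 - (-4)·-0.091) / (12) = -0.910
  γ = (-6 - (-3)·0.889 - (1)·-0.917 - (-4)·-0.091) / (9) = -0.309
  δ = (1 - (2)·0.889 - (-2)·-0.917 - (3)·-0.667) / (-11) = 0.056
Change: (-0.083, 0.007, 0.358, 0.147) → max |·| = 0.358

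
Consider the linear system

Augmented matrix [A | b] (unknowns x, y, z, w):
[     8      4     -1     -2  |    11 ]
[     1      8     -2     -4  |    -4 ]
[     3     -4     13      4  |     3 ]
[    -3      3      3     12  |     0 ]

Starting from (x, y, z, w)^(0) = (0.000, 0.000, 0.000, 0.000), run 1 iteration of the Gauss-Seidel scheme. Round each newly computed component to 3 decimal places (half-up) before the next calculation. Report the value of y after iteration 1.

Iteration 1:
  x = (11 - (4)·0.000 - (-1)·0.000 - (-2)·0.000) / (8) = 1.375
  y = (-4 - (1)·1.375 - (-2)·0.000 - (-4)·0.000) / (8) = -0.672
  z = (3 - (3)·1.375 - (-4)·-0.672 - (4)·0.000) / (13) = -0.293
  w = (0 - (-3)·1.375 - (3)·-0.672 - (3)·-0.293) / (12) = 0.585

-0.672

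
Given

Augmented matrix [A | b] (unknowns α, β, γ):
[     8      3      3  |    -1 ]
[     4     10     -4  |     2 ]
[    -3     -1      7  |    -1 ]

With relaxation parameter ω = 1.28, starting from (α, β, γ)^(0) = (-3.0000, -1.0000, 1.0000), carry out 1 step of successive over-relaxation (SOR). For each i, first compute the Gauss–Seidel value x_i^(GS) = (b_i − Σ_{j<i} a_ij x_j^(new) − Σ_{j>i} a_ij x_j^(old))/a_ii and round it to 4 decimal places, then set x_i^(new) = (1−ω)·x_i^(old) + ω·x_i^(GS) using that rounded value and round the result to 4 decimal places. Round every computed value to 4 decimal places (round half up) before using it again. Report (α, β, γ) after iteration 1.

(0.6800, 0.6998, 0.0381)

Iteration 1:
  α: GS value = (-1 - (3)·-1.0000 - (3)·1.0000) / (8) = -0.1250;  α ← (1−ω)·-3.0000 + ω·-0.1250 = 0.6800
  β: GS value = (2 - (4)·0.6800 - (-4)·1.0000) / (10) = 0.3280;  β ← (1−ω)·-1.0000 + ω·0.3280 = 0.6998
  γ: GS value = (-1 - (-3)·0.6800 - (-1)·0.6998) / (7) = 0.2485;  γ ← (1−ω)·1.0000 + ω·0.2485 = 0.0381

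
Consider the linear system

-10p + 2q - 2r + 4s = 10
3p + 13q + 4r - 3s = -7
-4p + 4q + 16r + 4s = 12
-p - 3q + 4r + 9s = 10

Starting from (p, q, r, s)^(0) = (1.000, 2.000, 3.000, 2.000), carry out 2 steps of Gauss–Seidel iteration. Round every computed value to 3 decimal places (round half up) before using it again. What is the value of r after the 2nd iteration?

Iteration 1:
  p = (10 - (2)·2.000 - (-2)·3.000 - (4)·2.000) / (-10) = -0.400
  q = (-7 - (3)·-0.400 - (4)·3.000 - (-3)·2.000) / (13) = -0.908
  r = (12 - (-4)·-0.400 - (4)·-0.908 - (4)·2.000) / (16) = 0.377
  s = (10 - (-1)·-0.400 - (-3)·-0.908 - (4)·0.377) / (9) = 0.596
Iteration 2:
  p = (10 - (2)·-0.908 - (-2)·0.377 - (4)·0.596) / (-10) = -1.019
  q = (-7 - (3)·-1.019 - (4)·0.377 - (-3)·0.596) / (13) = -0.282
  r = (12 - (-4)·-1.019 - (4)·-0.282 - (4)·0.596) / (16) = 0.417
  s = (10 - (-1)·-1.019 - (-3)·-0.282 - (4)·0.417) / (9) = 0.719

0.417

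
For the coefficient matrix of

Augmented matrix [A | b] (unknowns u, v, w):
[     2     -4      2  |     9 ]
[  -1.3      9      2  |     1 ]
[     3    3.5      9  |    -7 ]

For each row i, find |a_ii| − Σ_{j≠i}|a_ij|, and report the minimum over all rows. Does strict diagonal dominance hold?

-4

row 1: |2| − (4+2) = -4
row 2: |9| − (1.3+2) = 5.7
row 3: |9| − (3+3.5) = 2.5
minimum over rows = -4 → not strictly diagonally dominant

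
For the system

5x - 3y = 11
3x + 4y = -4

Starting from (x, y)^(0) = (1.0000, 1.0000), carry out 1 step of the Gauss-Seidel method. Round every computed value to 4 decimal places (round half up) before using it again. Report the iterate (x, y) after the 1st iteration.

(2.8000, -3.1000)

Iteration 1:
  x = (11 - (-3)·1.0000) / (5) = 2.8000
  y = (-4 - (3)·2.8000) / (4) = -3.1000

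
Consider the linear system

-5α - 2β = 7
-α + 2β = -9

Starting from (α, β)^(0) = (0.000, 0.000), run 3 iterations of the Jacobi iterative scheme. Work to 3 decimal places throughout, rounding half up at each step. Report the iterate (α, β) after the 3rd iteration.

Iteration 1:
  α = (7 - (-2)·0.000) / (-5) = -1.400
  β = (-9 - (-1)·0.000) / (2) = -4.500
Iteration 2:
  α = (7 - (-2)·-4.500) / (-5) = 0.400
  β = (-9 - (-1)·-1.400) / (2) = -5.200
Iteration 3:
  α = (7 - (-2)·-5.200) / (-5) = 0.680
  β = (-9 - (-1)·0.400) / (2) = -4.300

(0.680, -4.300)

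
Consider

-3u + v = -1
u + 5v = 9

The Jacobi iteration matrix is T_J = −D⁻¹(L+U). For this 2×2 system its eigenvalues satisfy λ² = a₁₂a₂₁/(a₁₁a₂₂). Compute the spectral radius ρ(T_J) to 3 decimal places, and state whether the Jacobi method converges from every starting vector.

a₁₂a₂₁/(a₁₁a₂₂) = (1)·(1) / ((-3)·(5)) = -0.066667
ρ = √|-0.066667| = √0.066667 = 0.258
ρ < 1, so Jacobi converges

0.258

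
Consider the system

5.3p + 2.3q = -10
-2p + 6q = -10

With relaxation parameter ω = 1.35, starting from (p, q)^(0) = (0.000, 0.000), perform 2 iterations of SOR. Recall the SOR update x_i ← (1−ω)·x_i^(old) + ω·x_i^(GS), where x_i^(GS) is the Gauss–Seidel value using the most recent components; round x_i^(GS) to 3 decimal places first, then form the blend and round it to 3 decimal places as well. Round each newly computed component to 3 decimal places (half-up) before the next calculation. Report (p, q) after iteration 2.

(0.334, -0.910)

Iteration 1:
  p: GS value = (-10 - (2.3)·0.000) / (5.3) = -1.887;  p ← (1−ω)·0.000 + ω·-1.887 = -2.547
  q: GS value = (-10 - (-2)·-2.547) / (6) = -2.516;  q ← (1−ω)·0.000 + ω·-2.516 = -3.397
Iteration 2:
  p: GS value = (-10 - (2.3)·-3.397) / (5.3) = -0.413;  p ← (1−ω)·-2.547 + ω·-0.413 = 0.334
  q: GS value = (-10 - (-2)·0.334) / (6) = -1.555;  q ← (1−ω)·-3.397 + ω·-1.555 = -0.910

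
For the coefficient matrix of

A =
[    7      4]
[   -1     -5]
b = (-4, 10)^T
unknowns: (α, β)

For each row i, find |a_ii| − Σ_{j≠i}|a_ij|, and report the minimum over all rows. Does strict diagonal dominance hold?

row 1: |7| − (4) = 3
row 2: |-5| − (1) = 4
minimum over rows = 3 → strictly diagonally dominant (convergence guaranteed)

3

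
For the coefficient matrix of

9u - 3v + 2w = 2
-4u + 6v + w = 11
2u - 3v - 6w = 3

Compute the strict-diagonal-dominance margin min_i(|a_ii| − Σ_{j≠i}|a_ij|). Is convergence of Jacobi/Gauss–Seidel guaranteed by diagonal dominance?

row 1: |9| − (3+2) = 4
row 2: |6| − (4+1) = 1
row 3: |-6| − (2+3) = 1
minimum over rows = 1 → strictly diagonally dominant (convergence guaranteed)

1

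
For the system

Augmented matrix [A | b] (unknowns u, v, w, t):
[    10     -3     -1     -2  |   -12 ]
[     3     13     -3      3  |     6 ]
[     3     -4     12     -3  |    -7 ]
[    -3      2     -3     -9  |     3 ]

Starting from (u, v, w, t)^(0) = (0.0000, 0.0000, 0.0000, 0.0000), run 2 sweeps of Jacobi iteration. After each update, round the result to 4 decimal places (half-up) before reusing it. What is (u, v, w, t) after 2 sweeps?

Iteration 1:
  u = (-12 - (-3)·0.0000 - (-1)·0.0000 - (-2)·0.0000) / (10) = -1.2000
  v = (6 - (3)·0.0000 - (-3)·0.0000 - (3)·0.0000) / (13) = 0.4615
  w = (-7 - (3)·0.0000 - (-4)·0.0000 - (-3)·0.0000) / (12) = -0.5833
  t = (3 - (-3)·0.0000 - (2)·0.0000 - (-3)·0.0000) / (-9) = -0.3333
Iteration 2:
  u = (-12 - (-3)·0.4615 - (-1)·-0.5833 - (-2)·-0.3333) / (10) = -1.1865
  v = (6 - (3)·-1.2000 - (-3)·-0.5833 - (3)·-0.3333) / (13) = 0.6808
  w = (-7 - (3)·-1.2000 - (-4)·0.4615 - (-3)·-0.3333) / (12) = -0.2128
  t = (3 - (-3)·-1.2000 - (2)·0.4615 - (-3)·-0.5833) / (-9) = 0.3637

(-1.1865, 0.6808, -0.2128, 0.3637)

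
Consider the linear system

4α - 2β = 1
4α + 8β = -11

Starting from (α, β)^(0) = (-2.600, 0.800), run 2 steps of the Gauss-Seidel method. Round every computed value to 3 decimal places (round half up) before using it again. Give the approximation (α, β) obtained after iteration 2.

Iteration 1:
  α = (1 - (-2)·0.800) / (4) = 0.650
  β = (-11 - (4)·0.650) / (8) = -1.700
Iteration 2:
  α = (1 - (-2)·-1.700) / (4) = -0.600
  β = (-11 - (4)·-0.600) / (8) = -1.075

(-0.600, -1.075)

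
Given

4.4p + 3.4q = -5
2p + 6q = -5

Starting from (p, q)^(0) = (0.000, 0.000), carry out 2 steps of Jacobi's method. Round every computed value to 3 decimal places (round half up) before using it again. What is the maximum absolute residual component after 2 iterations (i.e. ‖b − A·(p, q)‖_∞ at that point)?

1.284

Iteration 1:
  p = (-5 - (3.4)·0.000) / (4.4) = -1.136
  q = (-5 - (2)·0.000) / (6) = -0.833
Iteration 2:
  p = (-5 - (3.4)·-0.833) / (4.4) = -0.493
  q = (-5 - (2)·-1.136) / (6) = -0.455
Residual b − A·x = (-1.284, -1.284); ∞-norm = 1.284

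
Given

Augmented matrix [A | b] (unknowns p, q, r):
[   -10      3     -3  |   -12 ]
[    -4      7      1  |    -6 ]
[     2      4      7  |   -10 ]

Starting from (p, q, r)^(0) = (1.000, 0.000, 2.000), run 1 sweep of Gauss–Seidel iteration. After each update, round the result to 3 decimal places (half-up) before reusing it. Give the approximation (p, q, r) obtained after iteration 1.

(0.600, -0.800, -1.143)

Iteration 1:
  p = (-12 - (3)·0.000 - (-3)·2.000) / (-10) = 0.600
  q = (-6 - (-4)·0.600 - (1)·2.000) / (7) = -0.800
  r = (-10 - (2)·0.600 - (4)·-0.800) / (7) = -1.143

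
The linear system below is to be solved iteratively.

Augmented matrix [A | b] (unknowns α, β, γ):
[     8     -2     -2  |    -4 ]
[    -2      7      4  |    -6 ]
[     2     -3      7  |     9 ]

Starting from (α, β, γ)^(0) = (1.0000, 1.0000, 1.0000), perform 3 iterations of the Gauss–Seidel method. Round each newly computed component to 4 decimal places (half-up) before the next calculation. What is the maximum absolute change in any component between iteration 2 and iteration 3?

Iteration 1:
  α = (-4 - (-2)·1.0000 - (-2)·1.0000) / (8) = 0.0000
  β = (-6 - (-2)·0.0000 - (4)·1.0000) / (7) = -1.4286
  γ = (9 - (2)·0.0000 - (-3)·-1.4286) / (7) = 0.6735
Iteration 2:
  α = (-4 - (-2)·-1.4286 - (-2)·0.6735) / (8) = -0.6888
  β = (-6 - (-2)·-0.6888 - (4)·0.6735) / (7) = -1.4388
  γ = (9 - (2)·-0.6888 - (-3)·-1.4388) / (7) = 0.8659
Iteration 3:
  α = (-4 - (-2)·-1.4388 - (-2)·0.8659) / (8) = -0.6432
  β = (-6 - (-2)·-0.6432 - (4)·0.8659) / (7) = -1.5357
  γ = (9 - (2)·-0.6432 - (-3)·-1.5357) / (7) = 0.8113
Change: (0.0456, -0.0969, -0.0546) → max |·| = 0.0969

0.0969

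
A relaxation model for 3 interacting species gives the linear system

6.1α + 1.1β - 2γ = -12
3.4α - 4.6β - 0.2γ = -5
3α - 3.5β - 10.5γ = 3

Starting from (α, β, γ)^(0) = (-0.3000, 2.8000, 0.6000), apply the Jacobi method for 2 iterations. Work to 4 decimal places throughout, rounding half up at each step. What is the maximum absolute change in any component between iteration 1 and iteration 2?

Iteration 1:
  α = (-12 - (1.1)·2.8000 - (-2)·0.6000) / (6.1) = -2.2754
  β = (-5 - (3.4)·-0.3000 - (-0.2)·0.6000) / (-4.6) = 0.8391
  γ = (3 - (3)·-0.3000 - (-3.5)·2.8000) / (-10.5) = -1.3048
Iteration 2:
  α = (-12 - (1.1)·0.8391 - (-2)·-1.3048) / (6.1) = -2.5463
  β = (-5 - (3.4)·-2.2754 - (-0.2)·-1.3048) / (-4.6) = -0.5381
  γ = (3 - (3)·-2.2754 - (-3.5)·0.8391) / (-10.5) = -1.2155
Change: (-0.2709, -1.3772, 0.0893) → max |·| = 1.3772

1.3772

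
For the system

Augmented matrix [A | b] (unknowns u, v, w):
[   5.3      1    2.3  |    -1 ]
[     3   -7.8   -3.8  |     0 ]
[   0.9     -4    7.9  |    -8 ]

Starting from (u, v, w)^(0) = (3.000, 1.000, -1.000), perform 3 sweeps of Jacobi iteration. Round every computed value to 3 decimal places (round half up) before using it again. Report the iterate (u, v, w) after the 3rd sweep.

Iteration 1:
  u = (-1 - (1)·1.000 - (2.3)·-1.000) / (5.3) = 0.057
  v = (0 - (3)·3.000 - (-3.8)·-1.000) / (-7.8) = 1.641
  w = (-8 - (0.9)·3.000 - (-4)·1.000) / (7.9) = -0.848
Iteration 2:
  u = (-1 - (1)·1.641 - (2.3)·-0.848) / (5.3) = -0.130
  v = (0 - (3)·0.057 - (-3.8)·-0.848) / (-7.8) = 0.435
  w = (-8 - (0.9)·0.057 - (-4)·1.641) / (7.9) = -0.188
Iteration 3:
  u = (-1 - (1)·0.435 - (2.3)·-0.188) / (5.3) = -0.189
  v = (0 - (3)·-0.130 - (-3.8)·-0.188) / (-7.8) = 0.042
  w = (-8 - (0.9)·-0.130 - (-4)·0.435) / (7.9) = -0.778

(-0.189, 0.042, -0.778)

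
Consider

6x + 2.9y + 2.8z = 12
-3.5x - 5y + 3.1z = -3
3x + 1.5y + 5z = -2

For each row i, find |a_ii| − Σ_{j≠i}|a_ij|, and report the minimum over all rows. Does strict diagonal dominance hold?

row 1: |6| − (2.9+2.8) = 0.3
row 2: |-5| − (3.5+3.1) = -1.6
row 3: |5| − (3+1.5) = 0.5
minimum over rows = -1.6 → not strictly diagonally dominant

-1.6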